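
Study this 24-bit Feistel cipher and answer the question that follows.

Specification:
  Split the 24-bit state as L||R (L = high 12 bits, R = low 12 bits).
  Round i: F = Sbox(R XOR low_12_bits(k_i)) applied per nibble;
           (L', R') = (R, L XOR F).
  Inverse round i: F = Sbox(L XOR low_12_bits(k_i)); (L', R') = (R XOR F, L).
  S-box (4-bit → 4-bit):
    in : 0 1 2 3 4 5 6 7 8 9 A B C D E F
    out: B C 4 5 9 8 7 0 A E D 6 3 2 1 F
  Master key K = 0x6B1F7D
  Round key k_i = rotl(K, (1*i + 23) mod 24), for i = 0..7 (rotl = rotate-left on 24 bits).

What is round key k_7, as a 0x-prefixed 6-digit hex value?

0xC7DF5A

K = 0x6B1F7D
k_0 = rotl(K, (1*0+23) mod 24) = rotl(K, 23) = 0xB58FBE
k_1 = rotl(K, (1*1+23) mod 24) = rotl(K, 0) = 0x6B1F7D
k_2 = rotl(K, (1*2+23) mod 24) = rotl(K, 1) = 0xD63EFA
k_3 = rotl(K, (1*3+23) mod 24) = rotl(K, 2) = 0xAC7DF5
k_4 = rotl(K, (1*4+23) mod 24) = rotl(K, 3) = 0x58FBEB
k_5 = rotl(K, (1*5+23) mod 24) = rotl(K, 4) = 0xB1F7D6
k_6 = rotl(K, (1*6+23) mod 24) = rotl(K, 5) = 0x63EFAD
k_7 = rotl(K, (1*7+23) mod 24) = rotl(K, 6) = 0xC7DF5A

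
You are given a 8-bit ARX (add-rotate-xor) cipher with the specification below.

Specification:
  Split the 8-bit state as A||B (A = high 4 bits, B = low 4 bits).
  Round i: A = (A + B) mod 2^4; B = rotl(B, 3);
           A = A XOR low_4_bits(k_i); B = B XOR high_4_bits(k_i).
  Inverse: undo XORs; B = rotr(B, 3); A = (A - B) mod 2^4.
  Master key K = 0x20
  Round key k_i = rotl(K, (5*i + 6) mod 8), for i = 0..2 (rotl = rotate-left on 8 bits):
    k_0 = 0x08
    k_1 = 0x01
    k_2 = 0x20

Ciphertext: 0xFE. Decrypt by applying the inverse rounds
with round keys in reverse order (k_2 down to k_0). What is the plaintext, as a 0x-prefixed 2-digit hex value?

0x66

s_0 = ciphertext = 0xFE
s_1 = InvRound(s_0, k_2) = 0x69
s_2 = InvRound(s_1, k_1) = 0x43
s_3 = InvRound(s_2, k_0) = 0x66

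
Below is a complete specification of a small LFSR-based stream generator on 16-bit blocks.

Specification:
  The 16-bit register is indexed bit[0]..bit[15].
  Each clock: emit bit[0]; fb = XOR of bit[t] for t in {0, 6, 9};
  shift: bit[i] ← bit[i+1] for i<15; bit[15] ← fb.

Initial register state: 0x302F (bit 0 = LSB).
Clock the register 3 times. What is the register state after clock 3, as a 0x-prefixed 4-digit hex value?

reg_0 = 0x302F
clock 1: out=1, reg = 0x9817
clock 2: out=1, reg = 0xCC0B
clock 3: out=1, reg = 0xE605

0xE605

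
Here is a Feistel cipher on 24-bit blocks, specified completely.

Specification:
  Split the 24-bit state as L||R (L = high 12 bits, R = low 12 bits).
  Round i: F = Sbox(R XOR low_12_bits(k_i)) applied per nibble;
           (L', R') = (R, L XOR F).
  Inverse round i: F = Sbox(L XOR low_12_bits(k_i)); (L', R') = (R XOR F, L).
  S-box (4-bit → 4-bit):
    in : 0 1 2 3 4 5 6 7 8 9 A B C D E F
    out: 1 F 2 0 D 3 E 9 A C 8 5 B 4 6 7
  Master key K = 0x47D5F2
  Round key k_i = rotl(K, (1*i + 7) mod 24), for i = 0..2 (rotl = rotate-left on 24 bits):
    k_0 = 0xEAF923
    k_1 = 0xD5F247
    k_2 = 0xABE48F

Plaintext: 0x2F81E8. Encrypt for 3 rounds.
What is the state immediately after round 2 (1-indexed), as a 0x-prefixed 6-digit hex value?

0x84D9F0

s_0 = plaintext = 0x2F81E8
s_1 = Round(s_0, k_0) = 0x1E884D
s_2 = Round(s_1, k_1) = 0x84D9F0
s_3 = Round(s_2, k_2) = 0x9F0CDA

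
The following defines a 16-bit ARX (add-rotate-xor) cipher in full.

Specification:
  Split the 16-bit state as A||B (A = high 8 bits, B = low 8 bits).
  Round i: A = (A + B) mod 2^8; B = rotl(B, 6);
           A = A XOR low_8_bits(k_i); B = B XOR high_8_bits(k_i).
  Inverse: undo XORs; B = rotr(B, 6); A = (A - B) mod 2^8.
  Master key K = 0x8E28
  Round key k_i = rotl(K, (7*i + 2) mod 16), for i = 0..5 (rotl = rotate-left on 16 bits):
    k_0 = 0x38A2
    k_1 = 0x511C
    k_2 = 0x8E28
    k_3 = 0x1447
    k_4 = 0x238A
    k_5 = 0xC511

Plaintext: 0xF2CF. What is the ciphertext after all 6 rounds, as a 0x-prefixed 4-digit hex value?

s_0 = plaintext = 0xF2CF
s_1 = Round(s_0, k_0) = 0x63CB
s_2 = Round(s_1, k_1) = 0x32A3
s_3 = Round(s_2, k_2) = 0xFD66
s_4 = Round(s_3, k_3) = 0x248D
s_5 = Round(s_4, k_4) = 0x3B40
s_6 = Round(s_5, k_5) = 0x6AD5

0x6AD5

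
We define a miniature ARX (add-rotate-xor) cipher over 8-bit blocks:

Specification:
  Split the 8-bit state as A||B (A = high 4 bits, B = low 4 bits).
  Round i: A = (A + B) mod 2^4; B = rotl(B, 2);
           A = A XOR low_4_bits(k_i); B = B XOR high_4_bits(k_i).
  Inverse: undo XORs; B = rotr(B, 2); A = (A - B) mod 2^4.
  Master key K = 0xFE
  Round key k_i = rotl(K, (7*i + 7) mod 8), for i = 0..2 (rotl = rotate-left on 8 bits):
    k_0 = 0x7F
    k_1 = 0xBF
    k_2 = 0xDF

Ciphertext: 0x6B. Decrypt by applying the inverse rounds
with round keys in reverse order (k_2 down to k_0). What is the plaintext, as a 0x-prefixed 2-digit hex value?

0x9F

s_0 = ciphertext = 0x6B
s_1 = InvRound(s_0, k_2) = 0x09
s_2 = InvRound(s_1, k_1) = 0x78
s_3 = InvRound(s_2, k_0) = 0x9F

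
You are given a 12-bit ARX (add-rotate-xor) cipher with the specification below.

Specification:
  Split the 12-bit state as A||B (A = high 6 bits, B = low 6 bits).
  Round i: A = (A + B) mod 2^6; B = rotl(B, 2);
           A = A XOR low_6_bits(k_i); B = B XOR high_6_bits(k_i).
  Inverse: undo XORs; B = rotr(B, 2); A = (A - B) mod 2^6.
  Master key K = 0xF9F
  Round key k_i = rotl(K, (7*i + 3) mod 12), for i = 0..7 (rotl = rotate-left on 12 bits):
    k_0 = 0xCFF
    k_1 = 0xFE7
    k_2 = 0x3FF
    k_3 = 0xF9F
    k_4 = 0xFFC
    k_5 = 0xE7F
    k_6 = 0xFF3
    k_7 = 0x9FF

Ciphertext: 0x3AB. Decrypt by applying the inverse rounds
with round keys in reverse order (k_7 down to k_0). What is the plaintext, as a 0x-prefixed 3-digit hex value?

s_0 = ciphertext = 0x3AB
s_1 = InvRound(s_0, k_7) = 0xB83
s_2 = InvRound(s_1, k_6) = 0x38F
s_3 = InvRound(s_2, k_5) = 0x12D
s_4 = InvRound(s_3, k_4) = 0x524
s_5 = InvRound(s_4, k_3) = 0x966
s_6 = InvRound(s_5, k_2) = 0x01A
s_7 = InvRound(s_6, k_1) = 0x399
s_8 = InvRound(s_7, k_0) = 0x1EA

0x1EA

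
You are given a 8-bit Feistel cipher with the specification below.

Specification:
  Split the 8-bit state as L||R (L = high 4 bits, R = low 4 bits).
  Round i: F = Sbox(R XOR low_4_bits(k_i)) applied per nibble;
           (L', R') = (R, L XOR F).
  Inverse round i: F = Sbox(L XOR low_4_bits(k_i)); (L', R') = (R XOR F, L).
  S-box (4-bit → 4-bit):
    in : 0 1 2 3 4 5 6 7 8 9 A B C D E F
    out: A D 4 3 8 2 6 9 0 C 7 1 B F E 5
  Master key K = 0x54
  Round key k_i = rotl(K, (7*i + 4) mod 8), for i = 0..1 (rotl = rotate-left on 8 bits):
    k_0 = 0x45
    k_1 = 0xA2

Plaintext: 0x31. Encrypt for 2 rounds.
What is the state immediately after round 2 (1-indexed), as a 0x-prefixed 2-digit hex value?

s_0 = plaintext = 0x31
s_1 = Round(s_0, k_0) = 0x1B
s_2 = Round(s_1, k_1) = 0xBD

0xBD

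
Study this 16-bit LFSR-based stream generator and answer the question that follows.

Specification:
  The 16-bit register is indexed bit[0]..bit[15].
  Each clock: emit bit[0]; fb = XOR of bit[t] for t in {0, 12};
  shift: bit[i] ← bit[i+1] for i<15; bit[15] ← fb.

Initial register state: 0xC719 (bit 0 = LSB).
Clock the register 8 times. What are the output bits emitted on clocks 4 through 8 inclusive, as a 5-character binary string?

11000

reg_0 = 0xC719
clock 1: out=1, reg = 0xE38C
clock 2: out=0, reg = 0x71C6
clock 3: out=0, reg = 0xB8E3
clock 4: out=1, reg = 0x5C71
clock 5: out=1, reg = 0x2E38
clock 6: out=0, reg = 0x171C
clock 7: out=0, reg = 0x8B8E
clock 8: out=0, reg = 0x45C7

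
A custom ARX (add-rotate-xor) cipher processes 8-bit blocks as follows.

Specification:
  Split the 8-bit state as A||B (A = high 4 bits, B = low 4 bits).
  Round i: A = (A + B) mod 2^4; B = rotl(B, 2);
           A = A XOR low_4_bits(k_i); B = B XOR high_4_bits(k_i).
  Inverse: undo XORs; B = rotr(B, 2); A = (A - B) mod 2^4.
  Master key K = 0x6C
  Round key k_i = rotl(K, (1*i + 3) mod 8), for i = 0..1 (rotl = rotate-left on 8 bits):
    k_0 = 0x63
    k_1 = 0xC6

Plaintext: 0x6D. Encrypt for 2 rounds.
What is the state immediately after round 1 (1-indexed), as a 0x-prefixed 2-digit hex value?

0x01

s_0 = plaintext = 0x6D
s_1 = Round(s_0, k_0) = 0x01
s_2 = Round(s_1, k_1) = 0x78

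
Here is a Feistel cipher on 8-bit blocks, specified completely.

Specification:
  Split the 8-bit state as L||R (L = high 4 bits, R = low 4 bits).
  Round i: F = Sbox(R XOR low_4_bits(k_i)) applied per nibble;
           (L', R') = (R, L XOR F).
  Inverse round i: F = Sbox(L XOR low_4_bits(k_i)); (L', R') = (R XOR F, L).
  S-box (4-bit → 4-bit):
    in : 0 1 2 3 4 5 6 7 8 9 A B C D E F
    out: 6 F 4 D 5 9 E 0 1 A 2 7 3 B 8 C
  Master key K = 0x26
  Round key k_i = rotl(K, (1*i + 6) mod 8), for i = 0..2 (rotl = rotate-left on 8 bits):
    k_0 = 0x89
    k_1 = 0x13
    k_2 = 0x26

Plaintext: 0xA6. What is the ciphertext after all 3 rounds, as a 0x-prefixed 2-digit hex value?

s_0 = plaintext = 0xA6
s_1 = Round(s_0, k_0) = 0x66
s_2 = Round(s_1, k_1) = 0x6F
s_3 = Round(s_2, k_2) = 0xFC

0xFC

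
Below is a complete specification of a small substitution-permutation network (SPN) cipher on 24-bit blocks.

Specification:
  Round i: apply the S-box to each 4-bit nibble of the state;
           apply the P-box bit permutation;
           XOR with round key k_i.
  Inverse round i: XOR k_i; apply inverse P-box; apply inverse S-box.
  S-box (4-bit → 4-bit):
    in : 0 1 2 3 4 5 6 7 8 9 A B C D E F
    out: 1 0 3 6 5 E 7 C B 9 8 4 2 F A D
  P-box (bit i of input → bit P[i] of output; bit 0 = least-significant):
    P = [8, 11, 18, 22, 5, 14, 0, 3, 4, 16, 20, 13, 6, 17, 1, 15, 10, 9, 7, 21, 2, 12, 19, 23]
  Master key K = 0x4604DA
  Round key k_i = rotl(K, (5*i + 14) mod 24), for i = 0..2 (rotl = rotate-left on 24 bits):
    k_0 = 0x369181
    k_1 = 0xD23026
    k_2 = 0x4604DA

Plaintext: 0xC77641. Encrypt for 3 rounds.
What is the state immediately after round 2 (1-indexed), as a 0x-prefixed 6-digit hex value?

0xF279E3

s_0 = plaintext = 0xC77641
s_1 = Round(s_0, k_0) = 0x070132
s_2 = Round(s_1, k_1) = 0xF279E3
s_3 = Round(s_2, k_2) = 0xCAEAC4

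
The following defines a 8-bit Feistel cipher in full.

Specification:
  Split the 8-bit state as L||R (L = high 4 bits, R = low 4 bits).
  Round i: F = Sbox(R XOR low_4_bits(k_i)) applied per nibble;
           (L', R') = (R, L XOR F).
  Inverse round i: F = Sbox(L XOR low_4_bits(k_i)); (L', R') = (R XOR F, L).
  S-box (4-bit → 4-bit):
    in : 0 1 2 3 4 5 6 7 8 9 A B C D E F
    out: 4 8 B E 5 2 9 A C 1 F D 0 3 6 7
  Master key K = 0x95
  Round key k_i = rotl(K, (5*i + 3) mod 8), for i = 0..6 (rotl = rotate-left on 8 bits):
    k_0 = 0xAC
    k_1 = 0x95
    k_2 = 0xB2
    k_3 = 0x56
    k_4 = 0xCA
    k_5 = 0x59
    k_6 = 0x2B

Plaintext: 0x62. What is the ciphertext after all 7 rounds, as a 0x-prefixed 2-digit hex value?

0xD3

s_0 = plaintext = 0x62
s_1 = Round(s_0, k_0) = 0x20
s_2 = Round(s_1, k_1) = 0x00
s_3 = Round(s_2, k_2) = 0x0B
s_4 = Round(s_3, k_3) = 0xB3
s_5 = Round(s_4, k_4) = 0x3A
s_6 = Round(s_5, k_5) = 0xAD
s_7 = Round(s_6, k_6) = 0xD3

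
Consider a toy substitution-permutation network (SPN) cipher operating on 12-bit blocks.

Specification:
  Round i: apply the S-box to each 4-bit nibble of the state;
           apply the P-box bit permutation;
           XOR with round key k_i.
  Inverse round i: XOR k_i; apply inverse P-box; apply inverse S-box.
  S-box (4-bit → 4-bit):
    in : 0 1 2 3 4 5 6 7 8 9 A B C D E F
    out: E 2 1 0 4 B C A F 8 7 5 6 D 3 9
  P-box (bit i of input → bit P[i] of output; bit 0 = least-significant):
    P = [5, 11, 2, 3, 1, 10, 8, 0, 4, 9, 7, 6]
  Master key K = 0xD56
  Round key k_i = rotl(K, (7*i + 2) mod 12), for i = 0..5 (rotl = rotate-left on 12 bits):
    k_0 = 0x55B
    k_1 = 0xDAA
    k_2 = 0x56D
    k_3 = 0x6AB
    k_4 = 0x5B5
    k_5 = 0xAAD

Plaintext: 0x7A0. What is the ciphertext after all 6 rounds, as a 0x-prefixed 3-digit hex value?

s_0 = plaintext = 0x7A0
s_1 = Round(s_0, k_0) = 0xA15
s_2 = Round(s_1, k_1) = 0x312
s_3 = Round(s_2, k_2) = 0x14D
s_4 = Round(s_3, k_3) = 0x587
s_5 = Round(s_4, k_4) = 0xAEE
s_6 = Round(s_5, k_5) = 0x41F

0x41F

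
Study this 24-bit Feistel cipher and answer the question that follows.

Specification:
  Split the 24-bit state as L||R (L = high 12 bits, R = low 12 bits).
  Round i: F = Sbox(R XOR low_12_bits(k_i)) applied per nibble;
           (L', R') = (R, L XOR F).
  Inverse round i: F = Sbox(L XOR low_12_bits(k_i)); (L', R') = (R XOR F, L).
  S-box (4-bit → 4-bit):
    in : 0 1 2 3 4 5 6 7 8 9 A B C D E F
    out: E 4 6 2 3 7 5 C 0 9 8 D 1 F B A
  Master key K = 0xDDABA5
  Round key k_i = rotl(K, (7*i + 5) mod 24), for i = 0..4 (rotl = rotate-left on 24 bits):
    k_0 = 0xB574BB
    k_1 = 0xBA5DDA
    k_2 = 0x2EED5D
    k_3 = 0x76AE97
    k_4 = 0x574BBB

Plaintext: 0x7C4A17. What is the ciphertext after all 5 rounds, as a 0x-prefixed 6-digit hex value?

0x0EC3C7

s_0 = plaintext = 0x7C4A17
s_1 = Round(s_0, k_0) = 0xA17C45
s_2 = Round(s_1, k_1) = 0xC45E8D
s_3 = Round(s_2, k_2) = 0xE8DEBB
s_4 = Round(s_3, k_3) = 0xEBB0EC
s_5 = Round(s_4, k_4) = 0x0EC3C7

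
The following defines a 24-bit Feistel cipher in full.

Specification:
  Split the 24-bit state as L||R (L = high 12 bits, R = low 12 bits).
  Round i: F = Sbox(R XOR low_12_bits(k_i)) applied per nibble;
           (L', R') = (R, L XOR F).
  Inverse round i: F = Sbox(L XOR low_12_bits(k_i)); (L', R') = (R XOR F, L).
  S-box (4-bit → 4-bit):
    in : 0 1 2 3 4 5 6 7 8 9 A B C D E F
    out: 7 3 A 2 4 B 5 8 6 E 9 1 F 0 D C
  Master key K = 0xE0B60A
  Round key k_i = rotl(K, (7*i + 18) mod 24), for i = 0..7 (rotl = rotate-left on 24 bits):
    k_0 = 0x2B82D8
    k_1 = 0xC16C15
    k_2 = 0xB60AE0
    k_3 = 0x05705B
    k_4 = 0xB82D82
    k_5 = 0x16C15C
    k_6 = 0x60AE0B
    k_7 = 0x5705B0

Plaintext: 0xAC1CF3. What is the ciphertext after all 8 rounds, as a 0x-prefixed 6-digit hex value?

s_0 = plaintext = 0xAC1CF3
s_1 = Round(s_0, k_0) = 0xCF3760
s_2 = Round(s_1, k_1) = 0x760D78
s_3 = Round(s_2, k_2) = 0xD78F86
s_4 = Round(s_3, k_3) = 0xF86178
s_5 = Round(s_4, k_4) = 0x17804F
s_6 = Round(s_5, k_5) = 0x04F24A
s_7 = Round(s_6, k_6) = 0x24AF0C
s_8 = Round(s_7, k_7) = 0xF0CB55

0xF0CB55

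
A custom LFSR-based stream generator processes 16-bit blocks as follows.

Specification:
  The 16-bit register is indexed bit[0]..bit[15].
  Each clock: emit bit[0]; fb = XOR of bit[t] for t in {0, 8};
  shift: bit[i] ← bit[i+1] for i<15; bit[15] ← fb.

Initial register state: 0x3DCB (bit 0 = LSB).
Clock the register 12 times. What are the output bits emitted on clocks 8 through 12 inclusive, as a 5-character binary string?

reg_0 = 0x3DCB
clock 1: out=1, reg = 0x1EE5
clock 2: out=1, reg = 0x8F72
clock 3: out=0, reg = 0xC7B9
clock 4: out=1, reg = 0x63DC
clock 5: out=0, reg = 0xB1EE
clock 6: out=0, reg = 0xD8F7
clock 7: out=1, reg = 0xEC7B
clock 8: out=1, reg = 0xF63D
clock 9: out=1, reg = 0xFB1E
clock 10: out=0, reg = 0xFD8F
clock 11: out=1, reg = 0x7EC7
clock 12: out=1, reg = 0xBF63

11011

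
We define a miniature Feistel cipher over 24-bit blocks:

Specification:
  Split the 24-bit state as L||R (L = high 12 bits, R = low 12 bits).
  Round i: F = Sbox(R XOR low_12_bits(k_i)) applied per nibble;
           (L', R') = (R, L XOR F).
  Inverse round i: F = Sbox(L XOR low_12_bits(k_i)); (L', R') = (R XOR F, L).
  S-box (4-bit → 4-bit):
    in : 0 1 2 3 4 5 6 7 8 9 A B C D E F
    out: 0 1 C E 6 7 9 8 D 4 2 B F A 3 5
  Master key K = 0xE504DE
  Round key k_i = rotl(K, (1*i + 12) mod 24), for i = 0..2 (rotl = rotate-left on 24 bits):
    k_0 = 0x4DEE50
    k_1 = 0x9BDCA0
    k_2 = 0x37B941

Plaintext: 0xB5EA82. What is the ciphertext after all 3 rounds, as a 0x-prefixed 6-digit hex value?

s_0 = plaintext = 0xB5EA82
s_1 = Round(s_0, k_0) = 0xA82DF2
s_2 = Round(s_1, k_1) = 0xDF2BFE
s_3 = Round(s_2, k_2) = 0xBFE147

0xBFE147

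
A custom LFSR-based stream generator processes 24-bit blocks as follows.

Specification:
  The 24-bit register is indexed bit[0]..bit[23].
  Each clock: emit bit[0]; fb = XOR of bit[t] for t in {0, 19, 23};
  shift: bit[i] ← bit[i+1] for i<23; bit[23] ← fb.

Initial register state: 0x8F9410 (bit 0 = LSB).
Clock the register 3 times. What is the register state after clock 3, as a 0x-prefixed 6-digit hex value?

reg_0 = 0x8F9410
clock 1: out=0, reg = 0x47CA08
clock 2: out=0, reg = 0x23E504
clock 3: out=0, reg = 0x11F282

0x11F282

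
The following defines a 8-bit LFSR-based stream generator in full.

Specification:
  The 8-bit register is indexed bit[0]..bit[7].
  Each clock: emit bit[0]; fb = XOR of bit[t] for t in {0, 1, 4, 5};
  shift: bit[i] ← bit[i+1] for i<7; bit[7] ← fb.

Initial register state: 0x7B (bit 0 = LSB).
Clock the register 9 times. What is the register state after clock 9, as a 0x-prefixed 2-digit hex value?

0xF9

reg_0 = 0x7B
clock 1: out=1, reg = 0x3D
clock 2: out=1, reg = 0x9E
clock 3: out=0, reg = 0x4F
clock 4: out=1, reg = 0x27
clock 5: out=1, reg = 0x93
clock 6: out=1, reg = 0xC9
clock 7: out=1, reg = 0xE4
clock 8: out=0, reg = 0xF2
clock 9: out=0, reg = 0xF9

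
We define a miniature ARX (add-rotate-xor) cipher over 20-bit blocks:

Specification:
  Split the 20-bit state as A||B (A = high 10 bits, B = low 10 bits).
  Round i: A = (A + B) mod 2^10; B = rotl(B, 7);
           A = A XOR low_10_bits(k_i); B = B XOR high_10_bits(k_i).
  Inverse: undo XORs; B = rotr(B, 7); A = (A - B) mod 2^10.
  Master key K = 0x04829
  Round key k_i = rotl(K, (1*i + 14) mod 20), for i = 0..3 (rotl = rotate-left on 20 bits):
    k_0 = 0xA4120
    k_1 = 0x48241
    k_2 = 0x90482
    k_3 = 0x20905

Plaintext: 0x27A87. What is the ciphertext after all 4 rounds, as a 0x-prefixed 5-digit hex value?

s_0 = plaintext = 0x27A87
s_1 = Round(s_0, k_0) = 0x81540
s_2 = Round(s_1, k_1) = 0x41108
s_3 = Round(s_2, k_2) = 0xA3A60
s_4 = Round(s_3, k_3) = 0x7ACCE

0x7ACCE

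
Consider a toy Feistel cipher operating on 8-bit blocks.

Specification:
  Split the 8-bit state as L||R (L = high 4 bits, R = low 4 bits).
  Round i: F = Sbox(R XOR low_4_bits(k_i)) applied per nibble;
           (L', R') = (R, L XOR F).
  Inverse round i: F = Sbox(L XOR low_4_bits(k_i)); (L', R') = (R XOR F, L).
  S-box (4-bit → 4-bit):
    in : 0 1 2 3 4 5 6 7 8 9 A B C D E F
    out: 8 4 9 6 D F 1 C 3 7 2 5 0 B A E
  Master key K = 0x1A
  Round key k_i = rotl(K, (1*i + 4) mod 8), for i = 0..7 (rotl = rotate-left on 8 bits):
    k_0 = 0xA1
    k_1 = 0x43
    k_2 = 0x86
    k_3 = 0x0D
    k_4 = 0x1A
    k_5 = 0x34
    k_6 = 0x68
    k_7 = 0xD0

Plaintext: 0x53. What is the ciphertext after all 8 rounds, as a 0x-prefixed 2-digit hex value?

0xAC

s_0 = plaintext = 0x53
s_1 = Round(s_0, k_0) = 0x3C
s_2 = Round(s_1, k_1) = 0xCD
s_3 = Round(s_2, k_2) = 0xD9
s_4 = Round(s_3, k_3) = 0x90
s_5 = Round(s_4, k_4) = 0x0B
s_6 = Round(s_5, k_5) = 0xBE
s_7 = Round(s_6, k_6) = 0xEA
s_8 = Round(s_7, k_7) = 0xAC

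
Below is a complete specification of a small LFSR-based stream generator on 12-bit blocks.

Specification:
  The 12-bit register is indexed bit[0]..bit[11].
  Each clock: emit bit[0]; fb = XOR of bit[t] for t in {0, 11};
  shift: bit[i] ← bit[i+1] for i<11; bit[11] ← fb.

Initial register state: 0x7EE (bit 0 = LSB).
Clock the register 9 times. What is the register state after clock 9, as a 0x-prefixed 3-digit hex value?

0xAD3

reg_0 = 0x7EE
clock 1: out=0, reg = 0x3F7
clock 2: out=1, reg = 0x9FB
clock 3: out=1, reg = 0x4FD
clock 4: out=1, reg = 0xA7E
clock 5: out=0, reg = 0xD3F
clock 6: out=1, reg = 0x69F
clock 7: out=1, reg = 0xB4F
clock 8: out=1, reg = 0x5A7
clock 9: out=1, reg = 0xAD3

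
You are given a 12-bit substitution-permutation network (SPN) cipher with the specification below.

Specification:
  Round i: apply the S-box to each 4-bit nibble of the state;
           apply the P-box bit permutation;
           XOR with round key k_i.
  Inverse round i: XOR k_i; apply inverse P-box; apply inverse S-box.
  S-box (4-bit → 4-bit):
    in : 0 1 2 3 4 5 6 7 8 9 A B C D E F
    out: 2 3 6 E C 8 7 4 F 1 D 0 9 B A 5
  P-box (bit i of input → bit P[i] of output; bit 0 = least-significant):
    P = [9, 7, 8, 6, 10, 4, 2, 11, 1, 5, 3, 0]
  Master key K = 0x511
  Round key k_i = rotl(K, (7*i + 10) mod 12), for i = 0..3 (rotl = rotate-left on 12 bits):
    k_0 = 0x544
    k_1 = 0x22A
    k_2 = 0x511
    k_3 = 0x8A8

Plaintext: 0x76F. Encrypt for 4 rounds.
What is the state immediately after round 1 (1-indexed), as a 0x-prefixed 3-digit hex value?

s_0 = plaintext = 0x76F
s_1 = Round(s_0, k_0) = 0x258
s_2 = Round(s_1, k_1) = 0x9C2
s_3 = Round(s_2, k_2) = 0x893
s_4 = Round(s_3, k_3) = 0xD43

0x258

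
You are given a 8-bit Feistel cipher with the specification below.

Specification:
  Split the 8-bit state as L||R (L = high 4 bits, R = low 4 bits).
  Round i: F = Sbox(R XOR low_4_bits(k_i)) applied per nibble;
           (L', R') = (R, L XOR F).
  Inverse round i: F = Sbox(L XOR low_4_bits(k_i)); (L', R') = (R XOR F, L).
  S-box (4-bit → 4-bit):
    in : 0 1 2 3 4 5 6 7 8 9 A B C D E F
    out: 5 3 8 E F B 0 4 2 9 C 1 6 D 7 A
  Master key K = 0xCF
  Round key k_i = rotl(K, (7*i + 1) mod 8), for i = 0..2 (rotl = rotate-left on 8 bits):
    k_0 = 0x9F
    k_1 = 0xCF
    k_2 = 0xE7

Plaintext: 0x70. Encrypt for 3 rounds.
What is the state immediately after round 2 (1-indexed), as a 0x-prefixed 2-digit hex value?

s_0 = plaintext = 0x70
s_1 = Round(s_0, k_0) = 0x0D
s_2 = Round(s_1, k_1) = 0xD8
s_3 = Round(s_2, k_2) = 0x87

0xD8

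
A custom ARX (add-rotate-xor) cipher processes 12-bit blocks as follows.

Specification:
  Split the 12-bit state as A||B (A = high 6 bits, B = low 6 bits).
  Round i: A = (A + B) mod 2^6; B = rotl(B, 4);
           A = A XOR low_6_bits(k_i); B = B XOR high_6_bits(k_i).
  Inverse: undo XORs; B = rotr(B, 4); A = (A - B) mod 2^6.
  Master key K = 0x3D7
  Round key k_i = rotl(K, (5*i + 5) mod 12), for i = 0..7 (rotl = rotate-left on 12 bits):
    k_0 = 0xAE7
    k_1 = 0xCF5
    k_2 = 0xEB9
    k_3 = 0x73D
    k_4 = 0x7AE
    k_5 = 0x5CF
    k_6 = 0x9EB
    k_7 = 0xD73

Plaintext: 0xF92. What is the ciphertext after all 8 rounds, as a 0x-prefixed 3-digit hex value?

s_0 = plaintext = 0xF92
s_1 = Round(s_0, k_0) = 0xDCF
s_2 = Round(s_1, k_1) = 0xCC0
s_3 = Round(s_2, k_2) = 0x2BA
s_4 = Round(s_3, k_3) = 0xE72
s_5 = Round(s_4, k_4) = 0x172
s_6 = Round(s_5, k_5) = 0xE3B
s_7 = Round(s_6, k_6) = 0x619
s_8 = Round(s_7, k_7) = 0x0A3

0x0A3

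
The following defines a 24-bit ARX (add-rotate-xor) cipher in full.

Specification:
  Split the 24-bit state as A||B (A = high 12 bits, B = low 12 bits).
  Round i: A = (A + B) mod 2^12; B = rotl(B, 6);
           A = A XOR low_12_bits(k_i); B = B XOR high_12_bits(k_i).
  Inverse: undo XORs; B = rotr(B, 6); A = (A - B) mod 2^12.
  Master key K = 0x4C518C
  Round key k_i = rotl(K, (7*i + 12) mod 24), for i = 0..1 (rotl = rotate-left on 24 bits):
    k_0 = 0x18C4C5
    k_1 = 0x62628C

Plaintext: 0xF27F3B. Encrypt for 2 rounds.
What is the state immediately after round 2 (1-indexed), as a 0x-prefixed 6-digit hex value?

0x89BA1B

s_0 = plaintext = 0xF27F3B
s_1 = Round(s_0, k_0) = 0xAA7F70
s_2 = Round(s_1, k_1) = 0x89BA1B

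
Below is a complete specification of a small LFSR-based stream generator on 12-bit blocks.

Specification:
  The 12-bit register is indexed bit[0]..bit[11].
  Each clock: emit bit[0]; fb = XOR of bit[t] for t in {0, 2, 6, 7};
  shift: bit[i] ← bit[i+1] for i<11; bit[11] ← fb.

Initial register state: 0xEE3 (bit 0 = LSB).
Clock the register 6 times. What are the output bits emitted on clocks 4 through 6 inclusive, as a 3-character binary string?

001

reg_0 = 0xEE3
clock 1: out=1, reg = 0xF71
clock 2: out=1, reg = 0x7B8
clock 3: out=0, reg = 0xBDC
clock 4: out=0, reg = 0xDEE
clock 5: out=0, reg = 0xEF7
clock 6: out=1, reg = 0x77B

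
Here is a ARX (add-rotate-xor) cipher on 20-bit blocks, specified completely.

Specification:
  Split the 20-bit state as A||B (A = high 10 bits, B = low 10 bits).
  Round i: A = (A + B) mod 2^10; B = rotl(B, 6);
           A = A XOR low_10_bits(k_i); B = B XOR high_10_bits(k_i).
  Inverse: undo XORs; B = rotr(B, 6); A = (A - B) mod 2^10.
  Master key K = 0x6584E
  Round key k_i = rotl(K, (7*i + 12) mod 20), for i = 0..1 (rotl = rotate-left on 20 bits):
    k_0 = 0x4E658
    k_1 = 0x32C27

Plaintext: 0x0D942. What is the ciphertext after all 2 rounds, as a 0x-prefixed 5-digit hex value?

0x3AB91

s_0 = plaintext = 0x0D942
s_1 = Round(s_0, k_0) = 0xC81AD
s_2 = Round(s_1, k_1) = 0x3AB91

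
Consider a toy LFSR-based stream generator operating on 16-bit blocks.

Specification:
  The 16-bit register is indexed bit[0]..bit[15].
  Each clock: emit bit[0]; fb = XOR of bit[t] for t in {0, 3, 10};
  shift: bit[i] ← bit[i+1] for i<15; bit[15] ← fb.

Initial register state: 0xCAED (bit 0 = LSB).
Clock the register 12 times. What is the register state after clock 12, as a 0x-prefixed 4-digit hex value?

0x302C

reg_0 = 0xCAED
clock 1: out=1, reg = 0x6576
clock 2: out=0, reg = 0xB2BB
clock 3: out=1, reg = 0x595D
clock 4: out=1, reg = 0x2CAE
clock 5: out=0, reg = 0x1657
clock 6: out=1, reg = 0x0B2B
clock 7: out=1, reg = 0x0595
clock 8: out=1, reg = 0x02CA
clock 9: out=0, reg = 0x8165
clock 10: out=1, reg = 0xC0B2
clock 11: out=0, reg = 0x6059
clock 12: out=1, reg = 0x302C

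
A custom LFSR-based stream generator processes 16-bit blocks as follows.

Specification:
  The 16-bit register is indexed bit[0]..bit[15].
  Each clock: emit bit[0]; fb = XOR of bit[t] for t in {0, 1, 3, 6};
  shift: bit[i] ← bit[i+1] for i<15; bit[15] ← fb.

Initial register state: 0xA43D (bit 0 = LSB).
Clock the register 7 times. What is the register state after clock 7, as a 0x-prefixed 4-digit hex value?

reg_0 = 0xA43D
clock 1: out=1, reg = 0x521E
clock 2: out=0, reg = 0x290F
clock 3: out=1, reg = 0x9487
clock 4: out=1, reg = 0x4A43
clock 5: out=1, reg = 0xA521
clock 6: out=1, reg = 0xD290
clock 7: out=0, reg = 0x6948

0x6948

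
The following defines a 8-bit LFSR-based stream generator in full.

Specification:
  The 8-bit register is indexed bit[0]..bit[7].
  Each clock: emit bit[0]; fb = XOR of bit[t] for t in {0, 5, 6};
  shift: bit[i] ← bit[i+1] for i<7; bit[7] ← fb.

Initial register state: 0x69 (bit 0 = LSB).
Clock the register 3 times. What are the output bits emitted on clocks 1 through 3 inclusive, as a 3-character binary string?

100

reg_0 = 0x69
clock 1: out=1, reg = 0xB4
clock 2: out=0, reg = 0xDA
clock 3: out=0, reg = 0xED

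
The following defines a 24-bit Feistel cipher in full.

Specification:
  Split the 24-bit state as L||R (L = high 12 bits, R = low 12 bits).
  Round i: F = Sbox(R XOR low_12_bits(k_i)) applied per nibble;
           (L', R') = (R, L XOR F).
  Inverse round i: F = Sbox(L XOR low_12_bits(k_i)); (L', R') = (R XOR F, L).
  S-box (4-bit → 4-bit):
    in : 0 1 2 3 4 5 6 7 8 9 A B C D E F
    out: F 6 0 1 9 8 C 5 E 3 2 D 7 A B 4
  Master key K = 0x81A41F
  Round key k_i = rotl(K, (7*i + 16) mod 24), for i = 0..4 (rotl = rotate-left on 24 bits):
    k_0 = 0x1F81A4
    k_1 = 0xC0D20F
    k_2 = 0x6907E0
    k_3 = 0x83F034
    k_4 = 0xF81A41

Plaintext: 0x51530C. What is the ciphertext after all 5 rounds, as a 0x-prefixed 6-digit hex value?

0x780905

s_0 = plaintext = 0x51530C
s_1 = Round(s_0, k_0) = 0x30C53B
s_2 = Round(s_1, k_1) = 0x53B615
s_3 = Round(s_2, k_2) = 0x615373
s_4 = Round(s_3, k_3) = 0x373780
s_5 = Round(s_4, k_4) = 0x780905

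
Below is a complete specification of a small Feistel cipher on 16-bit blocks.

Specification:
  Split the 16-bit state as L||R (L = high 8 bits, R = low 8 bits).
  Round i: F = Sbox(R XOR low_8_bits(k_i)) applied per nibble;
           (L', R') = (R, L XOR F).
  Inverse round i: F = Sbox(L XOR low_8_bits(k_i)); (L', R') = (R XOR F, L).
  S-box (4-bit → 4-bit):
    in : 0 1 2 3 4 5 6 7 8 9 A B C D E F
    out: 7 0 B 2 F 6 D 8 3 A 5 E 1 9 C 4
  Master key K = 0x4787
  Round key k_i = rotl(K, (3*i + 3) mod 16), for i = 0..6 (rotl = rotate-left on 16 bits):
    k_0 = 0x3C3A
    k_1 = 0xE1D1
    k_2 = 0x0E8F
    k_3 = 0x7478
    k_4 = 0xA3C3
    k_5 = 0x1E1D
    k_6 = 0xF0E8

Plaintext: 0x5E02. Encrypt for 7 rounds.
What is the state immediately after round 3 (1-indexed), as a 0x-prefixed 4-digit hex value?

s_0 = plaintext = 0x5E02
s_1 = Round(s_0, k_0) = 0x027D
s_2 = Round(s_1, k_1) = 0x7D53
s_3 = Round(s_2, k_2) = 0x53EC
s_4 = Round(s_3, k_3) = 0xECFC
s_5 = Round(s_4, k_4) = 0xFCC8
s_6 = Round(s_5, k_5) = 0xC86A
s_7 = Round(s_6, k_6) = 0x6AF3

0x53EC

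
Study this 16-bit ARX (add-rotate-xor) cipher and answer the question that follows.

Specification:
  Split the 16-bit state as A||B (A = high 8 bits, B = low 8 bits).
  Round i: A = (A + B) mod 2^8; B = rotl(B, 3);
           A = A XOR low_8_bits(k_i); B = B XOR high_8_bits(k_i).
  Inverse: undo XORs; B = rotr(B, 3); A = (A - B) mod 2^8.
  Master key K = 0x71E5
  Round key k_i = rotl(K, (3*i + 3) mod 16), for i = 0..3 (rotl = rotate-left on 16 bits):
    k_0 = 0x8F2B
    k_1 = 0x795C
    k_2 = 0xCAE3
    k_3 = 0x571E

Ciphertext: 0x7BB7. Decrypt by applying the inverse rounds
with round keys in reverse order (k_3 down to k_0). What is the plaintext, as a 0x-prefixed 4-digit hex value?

s_0 = ciphertext = 0x7BB7
s_1 = InvRound(s_0, k_3) = 0x491C
s_2 = InvRound(s_1, k_2) = 0xD0DA
s_3 = InvRound(s_2, k_1) = 0x1874
s_4 = InvRound(s_3, k_0) = 0xB47F

0xB47F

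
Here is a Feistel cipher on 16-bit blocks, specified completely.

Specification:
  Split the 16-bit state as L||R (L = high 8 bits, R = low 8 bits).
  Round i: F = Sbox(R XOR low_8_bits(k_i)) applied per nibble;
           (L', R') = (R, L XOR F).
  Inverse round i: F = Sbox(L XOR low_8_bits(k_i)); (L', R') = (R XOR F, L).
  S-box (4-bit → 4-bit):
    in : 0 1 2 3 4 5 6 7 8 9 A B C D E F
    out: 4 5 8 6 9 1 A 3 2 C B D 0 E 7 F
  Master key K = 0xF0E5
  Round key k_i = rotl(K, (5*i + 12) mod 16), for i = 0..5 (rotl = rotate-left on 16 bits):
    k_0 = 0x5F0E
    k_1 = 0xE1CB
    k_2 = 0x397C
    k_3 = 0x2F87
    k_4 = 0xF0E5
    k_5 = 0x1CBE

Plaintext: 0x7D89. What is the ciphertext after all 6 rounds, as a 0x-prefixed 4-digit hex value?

0x0B4D

s_0 = plaintext = 0x7D89
s_1 = Round(s_0, k_0) = 0x895E
s_2 = Round(s_1, k_1) = 0x5E48
s_3 = Round(s_2, k_2) = 0x4837
s_4 = Round(s_3, k_3) = 0x379C
s_5 = Round(s_4, k_4) = 0x9C0B
s_6 = Round(s_5, k_5) = 0x0B4D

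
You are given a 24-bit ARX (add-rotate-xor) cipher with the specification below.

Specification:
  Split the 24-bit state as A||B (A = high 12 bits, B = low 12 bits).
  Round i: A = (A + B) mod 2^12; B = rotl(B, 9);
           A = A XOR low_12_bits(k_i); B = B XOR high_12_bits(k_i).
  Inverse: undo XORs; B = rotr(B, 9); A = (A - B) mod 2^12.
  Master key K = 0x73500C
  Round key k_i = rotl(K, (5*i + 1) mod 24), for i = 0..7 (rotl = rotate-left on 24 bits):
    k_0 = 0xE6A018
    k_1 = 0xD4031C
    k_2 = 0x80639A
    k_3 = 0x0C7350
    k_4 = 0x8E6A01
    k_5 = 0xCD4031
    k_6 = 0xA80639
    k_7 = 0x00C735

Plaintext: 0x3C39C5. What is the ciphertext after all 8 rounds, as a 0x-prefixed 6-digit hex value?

s_0 = plaintext = 0x3C39C5
s_1 = Round(s_0, k_0) = 0xD90552
s_2 = Round(s_1, k_1) = 0x1FE9EA
s_3 = Round(s_2, k_2) = 0x872D3B
s_4 = Round(s_3, k_3) = 0x6FD760
s_5 = Round(s_4, k_4) = 0x45C80A
s_6 = Round(s_5, k_5) = 0xC579D5
s_7 = Round(s_6, k_6) = 0x0151BA
s_8 = Round(s_7, k_7) = 0x6FA43B

0x6FA43B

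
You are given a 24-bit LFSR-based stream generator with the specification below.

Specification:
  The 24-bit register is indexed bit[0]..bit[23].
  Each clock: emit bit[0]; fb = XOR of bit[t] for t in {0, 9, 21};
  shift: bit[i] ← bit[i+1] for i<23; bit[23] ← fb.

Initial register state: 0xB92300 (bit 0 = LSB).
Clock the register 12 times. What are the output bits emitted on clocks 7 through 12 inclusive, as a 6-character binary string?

reg_0 = 0xB92300
clock 1: out=0, reg = 0x5C9180
clock 2: out=0, reg = 0x2E48C0
clock 3: out=0, reg = 0x972460
clock 4: out=0, reg = 0x4B9230
clock 5: out=0, reg = 0xA5C918
clock 6: out=0, reg = 0xD2E48C
clock 7: out=0, reg = 0x697246
clock 8: out=0, reg = 0x34B923
clock 9: out=1, reg = 0x1A5C91
clock 10: out=1, reg = 0x8D2E48
clock 11: out=0, reg = 0xC69724
clock 12: out=0, reg = 0xE34B92

001100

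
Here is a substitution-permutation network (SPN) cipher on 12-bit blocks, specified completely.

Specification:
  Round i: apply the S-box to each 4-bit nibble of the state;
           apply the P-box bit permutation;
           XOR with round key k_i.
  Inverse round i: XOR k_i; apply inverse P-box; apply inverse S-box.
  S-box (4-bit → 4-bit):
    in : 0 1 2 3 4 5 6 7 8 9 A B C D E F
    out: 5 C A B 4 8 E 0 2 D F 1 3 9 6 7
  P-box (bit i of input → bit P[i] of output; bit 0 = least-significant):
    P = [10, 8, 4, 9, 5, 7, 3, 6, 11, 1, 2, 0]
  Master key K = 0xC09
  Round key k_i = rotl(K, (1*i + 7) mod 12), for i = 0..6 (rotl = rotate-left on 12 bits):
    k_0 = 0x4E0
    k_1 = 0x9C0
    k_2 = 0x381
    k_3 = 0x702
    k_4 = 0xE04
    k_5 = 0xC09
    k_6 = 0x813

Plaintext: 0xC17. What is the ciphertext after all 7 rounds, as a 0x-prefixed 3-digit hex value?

s_0 = plaintext = 0xC17
s_1 = Round(s_0, k_0) = 0xCAA
s_2 = Round(s_1, k_1) = 0x63A
s_3 = Round(s_2, k_2) = 0x476
s_4 = Round(s_3, k_3) = 0x416
s_5 = Round(s_4, k_4) = 0xD58
s_6 = Round(s_5, k_5) = 0x548
s_7 = Round(s_6, k_6) = 0x91A

0x91A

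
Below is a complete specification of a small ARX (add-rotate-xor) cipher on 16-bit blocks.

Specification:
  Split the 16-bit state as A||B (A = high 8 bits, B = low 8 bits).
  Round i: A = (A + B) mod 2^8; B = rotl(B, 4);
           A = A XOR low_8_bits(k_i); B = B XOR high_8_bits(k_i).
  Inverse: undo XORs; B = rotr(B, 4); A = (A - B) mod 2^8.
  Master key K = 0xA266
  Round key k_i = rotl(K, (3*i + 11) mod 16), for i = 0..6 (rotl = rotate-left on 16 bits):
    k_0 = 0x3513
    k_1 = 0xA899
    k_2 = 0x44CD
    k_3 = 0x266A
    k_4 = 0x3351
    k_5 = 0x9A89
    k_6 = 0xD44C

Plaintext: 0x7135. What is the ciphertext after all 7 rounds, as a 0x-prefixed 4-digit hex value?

s_0 = plaintext = 0x7135
s_1 = Round(s_0, k_0) = 0xB566
s_2 = Round(s_1, k_1) = 0x82CE
s_3 = Round(s_2, k_2) = 0x9DA8
s_4 = Round(s_3, k_3) = 0x2FAC
s_5 = Round(s_4, k_4) = 0x8AF9
s_6 = Round(s_5, k_5) = 0x0A05
s_7 = Round(s_6, k_6) = 0x4384

0x4384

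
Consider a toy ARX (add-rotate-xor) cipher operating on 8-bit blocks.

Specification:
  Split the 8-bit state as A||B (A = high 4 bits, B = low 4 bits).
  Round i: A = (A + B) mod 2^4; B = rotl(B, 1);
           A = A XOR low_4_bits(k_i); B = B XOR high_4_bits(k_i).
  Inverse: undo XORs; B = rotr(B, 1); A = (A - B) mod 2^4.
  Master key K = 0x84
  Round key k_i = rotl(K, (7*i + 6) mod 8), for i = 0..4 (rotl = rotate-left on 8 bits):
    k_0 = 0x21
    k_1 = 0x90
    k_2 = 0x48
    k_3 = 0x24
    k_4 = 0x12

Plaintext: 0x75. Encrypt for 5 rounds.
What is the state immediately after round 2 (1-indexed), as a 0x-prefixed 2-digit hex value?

0x58

s_0 = plaintext = 0x75
s_1 = Round(s_0, k_0) = 0xD8
s_2 = Round(s_1, k_1) = 0x58
s_3 = Round(s_2, k_2) = 0x55
s_4 = Round(s_3, k_3) = 0xE8
s_5 = Round(s_4, k_4) = 0x40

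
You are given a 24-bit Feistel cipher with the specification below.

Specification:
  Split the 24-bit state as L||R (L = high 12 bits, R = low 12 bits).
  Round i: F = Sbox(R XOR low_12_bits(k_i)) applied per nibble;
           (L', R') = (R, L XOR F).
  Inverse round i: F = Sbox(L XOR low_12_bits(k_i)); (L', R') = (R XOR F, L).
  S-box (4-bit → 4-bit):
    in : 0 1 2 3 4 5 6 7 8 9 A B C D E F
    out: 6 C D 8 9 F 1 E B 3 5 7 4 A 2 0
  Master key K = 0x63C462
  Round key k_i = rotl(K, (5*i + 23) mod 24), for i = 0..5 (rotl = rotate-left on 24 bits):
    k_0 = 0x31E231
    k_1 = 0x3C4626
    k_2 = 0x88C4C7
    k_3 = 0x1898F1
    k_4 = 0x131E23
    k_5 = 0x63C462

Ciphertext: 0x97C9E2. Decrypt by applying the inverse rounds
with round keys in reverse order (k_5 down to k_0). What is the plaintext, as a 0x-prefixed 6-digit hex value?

s_0 = ciphertext = 0x97C9E2
s_1 = InvRound(s_0, k_5) = 0x32097C
s_2 = InvRound(s_1, k_4) = 0x314320
s_3 = InvRound(s_2, k_3) = 0x40F314
s_4 = InvRound(s_3, k_2) = 0x55F40F
s_5 = InvRound(s_4, k_1) = 0xCEC55F
s_6 = InvRound(s_5, k_0) = 0x7F5CEC

0x7F5CEC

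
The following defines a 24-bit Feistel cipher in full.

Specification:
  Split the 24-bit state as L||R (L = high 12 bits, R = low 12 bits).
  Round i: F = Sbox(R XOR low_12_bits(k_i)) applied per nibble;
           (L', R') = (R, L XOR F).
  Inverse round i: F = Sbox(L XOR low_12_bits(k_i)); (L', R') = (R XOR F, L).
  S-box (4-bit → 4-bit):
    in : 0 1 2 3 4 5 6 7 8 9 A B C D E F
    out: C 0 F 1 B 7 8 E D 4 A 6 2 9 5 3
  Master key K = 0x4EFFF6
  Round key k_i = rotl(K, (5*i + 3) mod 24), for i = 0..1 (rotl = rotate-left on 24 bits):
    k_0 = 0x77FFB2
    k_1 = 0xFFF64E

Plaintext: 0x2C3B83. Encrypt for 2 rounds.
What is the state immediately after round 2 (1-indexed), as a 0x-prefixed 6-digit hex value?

0x9D38CA

s_0 = plaintext = 0x2C3B83
s_1 = Round(s_0, k_0) = 0xB839D3
s_2 = Round(s_1, k_1) = 0x9D38CA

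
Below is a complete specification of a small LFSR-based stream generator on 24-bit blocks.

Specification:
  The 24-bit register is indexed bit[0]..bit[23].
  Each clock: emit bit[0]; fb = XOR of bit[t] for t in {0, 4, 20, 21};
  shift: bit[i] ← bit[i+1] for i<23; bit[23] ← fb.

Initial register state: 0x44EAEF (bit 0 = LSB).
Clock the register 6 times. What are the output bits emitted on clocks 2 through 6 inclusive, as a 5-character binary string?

reg_0 = 0x44EAEF
clock 1: out=1, reg = 0xA27577
clock 2: out=1, reg = 0xD13ABB
clock 3: out=1, reg = 0xE89D5D
clock 4: out=1, reg = 0xF44EAE
clock 5: out=0, reg = 0x7A2757
clock 6: out=1, reg = 0x3D13AB

11101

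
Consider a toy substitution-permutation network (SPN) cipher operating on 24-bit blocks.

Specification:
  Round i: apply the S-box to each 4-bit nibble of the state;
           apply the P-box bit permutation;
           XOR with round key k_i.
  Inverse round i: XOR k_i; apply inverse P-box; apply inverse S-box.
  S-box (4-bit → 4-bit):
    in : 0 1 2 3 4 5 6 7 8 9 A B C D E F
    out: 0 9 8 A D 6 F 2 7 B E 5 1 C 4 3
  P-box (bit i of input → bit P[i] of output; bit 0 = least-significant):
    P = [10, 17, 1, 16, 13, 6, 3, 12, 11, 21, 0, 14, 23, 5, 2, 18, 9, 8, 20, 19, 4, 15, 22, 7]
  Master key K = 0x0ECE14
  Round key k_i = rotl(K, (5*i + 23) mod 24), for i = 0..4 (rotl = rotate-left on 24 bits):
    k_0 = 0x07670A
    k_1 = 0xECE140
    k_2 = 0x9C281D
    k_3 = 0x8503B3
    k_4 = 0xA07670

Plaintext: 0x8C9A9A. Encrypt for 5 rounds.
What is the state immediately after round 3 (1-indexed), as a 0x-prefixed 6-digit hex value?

0xAD3E18

s_0 = plaintext = 0x8C9A9A
s_1 = Round(s_0, k_0) = 0xE09579
s_2 = Round(s_1, k_1) = 0x0BE521
s_3 = Round(s_2, k_2) = 0xAD3E18
s_4 = Round(s_3, k_3) = 0xDBB710
s_5 = Round(s_4, k_4) = 0x5044F4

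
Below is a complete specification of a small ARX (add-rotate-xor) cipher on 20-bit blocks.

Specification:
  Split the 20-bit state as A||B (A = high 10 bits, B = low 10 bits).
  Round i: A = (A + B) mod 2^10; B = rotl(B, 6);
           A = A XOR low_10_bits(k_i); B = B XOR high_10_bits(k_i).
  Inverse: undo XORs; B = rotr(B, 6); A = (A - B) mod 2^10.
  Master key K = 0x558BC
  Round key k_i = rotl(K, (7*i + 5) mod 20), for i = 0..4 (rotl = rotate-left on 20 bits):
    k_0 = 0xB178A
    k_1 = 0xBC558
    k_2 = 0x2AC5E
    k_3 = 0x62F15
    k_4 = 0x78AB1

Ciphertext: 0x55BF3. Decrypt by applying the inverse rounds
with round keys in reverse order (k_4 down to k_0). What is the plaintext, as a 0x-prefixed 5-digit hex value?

s_0 = ciphertext = 0x55BF3
s_1 = InvRound(s_0, k_4) = 0xB3D18
s_2 = InvRound(s_1, k_3) = 0x2A132
s_3 = InvRound(s_2, k_2) = 0xD8196
s_4 = InvRound(s_3, k_1) = 0xEEE7D
s_5 = InvRound(s_4, k_0) = 0x2BF82

0x2BF82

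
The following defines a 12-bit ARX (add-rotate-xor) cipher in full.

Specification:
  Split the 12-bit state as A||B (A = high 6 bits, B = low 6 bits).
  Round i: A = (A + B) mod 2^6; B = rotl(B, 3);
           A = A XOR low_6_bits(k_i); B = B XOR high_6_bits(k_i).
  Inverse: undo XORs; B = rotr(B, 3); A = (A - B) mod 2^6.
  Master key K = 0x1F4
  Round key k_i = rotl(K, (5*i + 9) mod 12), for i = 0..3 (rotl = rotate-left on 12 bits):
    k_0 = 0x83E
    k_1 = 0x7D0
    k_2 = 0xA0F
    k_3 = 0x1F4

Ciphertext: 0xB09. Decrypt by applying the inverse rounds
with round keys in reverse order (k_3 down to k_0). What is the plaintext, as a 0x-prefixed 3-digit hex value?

0x150

s_0 = ciphertext = 0xB09
s_1 = InvRound(s_0, k_3) = 0x9F1
s_2 = InvRound(s_1, k_2) = 0x74B
s_3 = InvRound(s_2, k_1) = 0xAE2
s_4 = InvRound(s_3, k_0) = 0x150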